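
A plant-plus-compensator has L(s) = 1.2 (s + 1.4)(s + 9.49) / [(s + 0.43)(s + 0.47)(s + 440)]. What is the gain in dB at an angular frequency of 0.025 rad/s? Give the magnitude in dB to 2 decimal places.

|j0.025 + 1.4| = √(0.025² + 1.4²) = 1.4
|j0.025 + 9.49| = √(0.025² + 9.49²) = 9.49
|j0.025 + 0.43| = √(0.025² + 0.43²) = 0.4307
|j0.025 + 0.47| = √(0.025² + 0.47²) = 0.4707
|j0.025 + 440| = √(0.025² + 440²) = 440
|L(j0.025)| = 1.2 × 1.4 × 9.49 / (0.4307 × 0.4707 × 440) = 0.17876
20 log₁₀(0.17876) = -14.954 dB

-14.95 dB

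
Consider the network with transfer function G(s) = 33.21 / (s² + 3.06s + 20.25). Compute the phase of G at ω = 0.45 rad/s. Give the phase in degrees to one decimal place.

∠[(j0.45)² + 3.06(j0.45) + 20.25] = ∠[20.047 + j1.377] = 3.93°
∠G(j0.45) = −3.93° = -3.93°

-3.9 deg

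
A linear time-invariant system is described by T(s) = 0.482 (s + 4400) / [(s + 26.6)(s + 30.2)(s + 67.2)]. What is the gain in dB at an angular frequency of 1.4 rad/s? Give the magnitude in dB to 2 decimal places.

-28.14 dB

|j1.4 + 4400| = √(1.4² + 4400²) = 4400
|j1.4 + 26.6| = √(1.4² + 26.6²) = 26.64
|j1.4 + 30.2| = √(1.4² + 30.2²) = 30.23
|j1.4 + 67.2| = √(1.4² + 67.2²) = 67.21
|T(j1.4)| = 0.482 × 4400 / (26.64 × 30.23 × 67.21) = 0.039181
20 log₁₀(0.039181) = -28.138 dB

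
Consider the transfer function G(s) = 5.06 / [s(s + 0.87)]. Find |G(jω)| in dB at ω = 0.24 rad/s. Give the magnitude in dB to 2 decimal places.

27.37 dB

|j0.24 + 0.87| = √(0.24² + 0.87²) = 0.9025
|j0.24| = 0.24
|G(j0.24)| = 5.06 / (0.9025 × 0.24) = 23.361
20 log₁₀(23.361) = 27.370 dB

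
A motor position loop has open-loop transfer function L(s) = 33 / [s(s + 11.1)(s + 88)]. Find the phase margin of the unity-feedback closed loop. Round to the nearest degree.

90°

Gain crossover: |L(jω)| = 1 at ω ≈ 0.0338 rad s⁻¹.
∠L(j0.0338) = −90° − arctan(0.0338/11.1) − arctan(0.0338/88) ≈ -90.20°
PM = 180° + (-90.20°) = 89.80°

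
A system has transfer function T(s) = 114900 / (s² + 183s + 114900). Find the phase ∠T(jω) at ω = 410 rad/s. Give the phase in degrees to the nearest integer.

-125 deg

∠[(j410)² + 183(j410) + 114900] = ∠[-53200 + j75030] = 125.34°
∠T(j410) = −125.34° = -125.34°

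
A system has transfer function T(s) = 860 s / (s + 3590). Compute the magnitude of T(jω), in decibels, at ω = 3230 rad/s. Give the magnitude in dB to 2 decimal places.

55.20 dB

|j3230| = 3230
|j3230 + 3590| = √(3230² + 3590²) = 4829
|T(j3230)| = 860 × 3230 / 4829 = 575.21
20 log₁₀(575.21) = 55.197 dB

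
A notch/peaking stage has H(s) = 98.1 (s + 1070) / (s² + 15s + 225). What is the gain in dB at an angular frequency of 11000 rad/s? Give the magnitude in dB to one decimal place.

|j11000 + 1070| = √(11000² + 1070²) = 1.105e+04
|(j11000)² + 15(j11000) + 225| = |-1.21e+08 + j1.65e+05| = 1.21e+08
|H(j11000)| = 98.1 × 1.105e+04 / 1.21e+08 = 0.0089603
20 log₁₀(0.0089603) = -40.95 dB

-41.0 dB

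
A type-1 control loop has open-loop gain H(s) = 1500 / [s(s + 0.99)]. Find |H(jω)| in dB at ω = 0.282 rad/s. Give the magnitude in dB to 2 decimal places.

74.27 dB

|j0.282 + 0.99| = √(0.282² + 0.99²) = 1.029
|j0.282| = 0.282
|H(j0.282)| = 1500 / (1.029 × 0.282) = 5167.3
20 log₁₀(5167.3) = 74.265 dB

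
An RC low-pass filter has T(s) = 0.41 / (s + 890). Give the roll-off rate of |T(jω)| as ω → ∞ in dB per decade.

-20 dB/decade

With 0 zeros and 1 pole, the high-frequency asymptotic slope is 20 × (0 − 1) = -20 dB/decade.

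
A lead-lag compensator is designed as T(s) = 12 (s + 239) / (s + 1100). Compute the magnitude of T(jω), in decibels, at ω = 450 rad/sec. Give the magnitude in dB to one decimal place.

14.2 dB

|j450 + 239| = √(450² + 239²) = 509.5
|j450 + 1100| = √(450² + 1100²) = 1188
|T(j450)| = 12 × 509.5 / 1188 = 5.1447
20 log₁₀(5.1447) = 14.23 dB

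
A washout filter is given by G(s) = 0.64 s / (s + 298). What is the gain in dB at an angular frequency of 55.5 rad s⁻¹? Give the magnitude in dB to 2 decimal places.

-18.62 dB

|j55.5| = 55.5
|j55.5 + 298| = √(55.5² + 298²) = 303.1
|G(j55.5)| = 0.64 × 55.5 / 303.1 = 0.11718
20 log₁₀(0.11718) = -18.623 dB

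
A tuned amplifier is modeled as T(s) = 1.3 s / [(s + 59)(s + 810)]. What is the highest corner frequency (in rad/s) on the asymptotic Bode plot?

810 rad/s

Break frequencies occur at each pole and zero magnitude: 59 rad/s, 810 rad/s.
The highest is 810 rad/s.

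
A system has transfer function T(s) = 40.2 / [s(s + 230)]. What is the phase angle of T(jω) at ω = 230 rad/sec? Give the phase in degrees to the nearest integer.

-135°

∠(j230 + 230) = arctan(230/230) = 45.00°
∠(j230) = 90.00°
∠T(j230) = − (45.00° + 90.00°) = -135.00°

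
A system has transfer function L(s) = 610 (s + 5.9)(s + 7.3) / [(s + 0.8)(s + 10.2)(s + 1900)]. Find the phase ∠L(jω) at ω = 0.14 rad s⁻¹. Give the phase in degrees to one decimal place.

-8.3°

∠(j0.14 + 5.9) = arctan(0.14/5.9) = 1.36°
∠(j0.14 + 7.3) = arctan(0.14/7.3) = 1.10°
∠(j0.14 + 0.8) = arctan(0.14/0.8) = 9.93°
∠(j0.14 + 10.2) = arctan(0.14/10.2) = 0.79°
∠(j0.14 + 1900) = arctan(0.14/1900) = 0.00°
∠L(j0.14) = 1.36° + 1.10° − (9.93° + 0.79° + 0.00°) = -8.26°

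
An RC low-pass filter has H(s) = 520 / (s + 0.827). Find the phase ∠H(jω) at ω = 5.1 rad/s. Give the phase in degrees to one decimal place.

-80.8°

∠(j5.1 + 0.827) = arctan(5.1/0.827) = 80.79°
∠H(j5.1) = −80.79° = -80.79°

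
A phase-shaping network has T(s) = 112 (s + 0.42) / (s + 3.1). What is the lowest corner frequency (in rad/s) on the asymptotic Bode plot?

0.42 rad/s

Break frequencies occur at each pole and zero magnitude: 0.42 rad/s, 3.1 rad/s.
The lowest is 0.42 rad/s.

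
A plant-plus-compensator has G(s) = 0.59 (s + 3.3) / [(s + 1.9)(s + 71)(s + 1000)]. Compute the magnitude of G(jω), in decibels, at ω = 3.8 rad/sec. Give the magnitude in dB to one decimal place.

-100.1 dB

|j3.8 + 3.3| = √(3.8² + 3.3²) = 5.033
|j3.8 + 1.9| = √(3.8² + 1.9²) = 4.249
|j3.8 + 71| = √(3.8² + 71²) = 71.1
|j3.8 + 1000| = √(3.8² + 1000²) = 1000
|G(j3.8)| = 0.59 × 5.033 / (4.249 × 71.1 × 1000) = 9.8299e-06
20 log₁₀(9.8299e-06) = -100.15 dB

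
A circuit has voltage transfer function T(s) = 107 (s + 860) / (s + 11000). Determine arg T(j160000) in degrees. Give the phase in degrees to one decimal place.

∠(j160000 + 860) = arctan(160000/860) = 89.69°
∠(j160000 + 11000) = arctan(160000/11000) = 86.07°
∠T(j160000) = 89.69° − 86.07° = 3.62°

3.6°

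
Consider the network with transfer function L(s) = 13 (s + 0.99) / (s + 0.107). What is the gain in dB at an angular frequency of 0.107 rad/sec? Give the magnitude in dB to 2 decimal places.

|j0.107 + 0.99| = √(0.107² + 0.99²) = 0.9958
|j0.107 + 0.107| = √(0.107² + 0.107²) = 0.1513
|L(j0.107)| = 13 × 0.9958 / 0.1513 = 85.546
20 log₁₀(85.546) = 38.644 dB

38.64 dB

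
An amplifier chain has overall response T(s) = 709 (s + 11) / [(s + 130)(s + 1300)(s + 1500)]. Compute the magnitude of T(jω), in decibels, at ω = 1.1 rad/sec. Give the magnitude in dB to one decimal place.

-90.2 dB

|j1.1 + 11| = √(1.1² + 11²) = 11.05
|j1.1 + 130| = √(1.1² + 130²) = 130
|j1.1 + 1300| = √(1.1² + 1300²) = 1300
|j1.1 + 1500| = √(1.1² + 1500²) = 1500
|T(j1.1)| = 709 × 11.05 / (130 × 1300 × 1500) = 3.0918e-05
20 log₁₀(3.0918e-05) = -90.20 dB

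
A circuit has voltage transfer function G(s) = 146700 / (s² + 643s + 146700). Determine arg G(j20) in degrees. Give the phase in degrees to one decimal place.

-5.0°

∠[(j20)² + 643(j20) + 146700] = ∠[1.463e+05 + j12860] = 5.02°
∠G(j20) = −5.02° = -5.02°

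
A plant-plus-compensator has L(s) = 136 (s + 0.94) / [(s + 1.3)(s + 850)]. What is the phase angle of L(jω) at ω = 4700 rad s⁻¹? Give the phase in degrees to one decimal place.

∠(j4700 + 0.94) = arctan(4700/0.94) = 89.99°
∠(j4700 + 1.3) = arctan(4700/1.3) = 89.98°
∠(j4700 + 850) = arctan(4700/850) = 79.75°
∠L(j4700) = 89.99° − (89.98° + 79.75°) = -79.74°

-79.7°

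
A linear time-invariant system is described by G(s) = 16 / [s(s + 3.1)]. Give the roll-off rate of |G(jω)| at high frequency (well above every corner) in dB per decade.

-40 dB/decade

With 0 zeros and 2 poles, the high-frequency asymptotic slope is 20 × (0 − 2) = -40 dB/decade.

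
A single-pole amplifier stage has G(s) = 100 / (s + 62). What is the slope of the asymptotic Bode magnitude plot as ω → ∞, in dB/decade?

-20 dB/decade

With 0 zeros and 1 pole, the high-frequency asymptotic slope is 20 × (0 − 1) = -20 dB/decade.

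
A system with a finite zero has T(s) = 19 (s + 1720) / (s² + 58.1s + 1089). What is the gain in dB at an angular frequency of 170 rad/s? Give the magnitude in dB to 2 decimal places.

|j170 + 1720| = √(170² + 1720²) = 1728
|(j170)² + 58.1(j170) + 1089| = |-27811 + j9877| = 2.951e+04
|T(j170)| = 19 × 1728 / 2.951e+04 = 1.1127
20 log₁₀(1.1127) = 0.928 dB

0.93 dB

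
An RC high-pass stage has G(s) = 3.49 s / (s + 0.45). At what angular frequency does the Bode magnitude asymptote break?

0.45 rad/s

The single real pole at s = −0.45 gives a corner at ω = 0.45 rad/s.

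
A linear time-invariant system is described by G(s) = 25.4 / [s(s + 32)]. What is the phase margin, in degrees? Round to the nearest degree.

89°

Gain crossover: |G(jω)| = 1 at ω ≈ 0.794 rad/s.
∠G(j0.794) = −90° − arctan(0.794/32) ≈ -91.42°
PM = 180° + (-91.42°) = 88.58°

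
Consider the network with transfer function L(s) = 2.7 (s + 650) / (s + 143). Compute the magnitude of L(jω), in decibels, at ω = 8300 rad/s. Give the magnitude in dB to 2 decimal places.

|j8300 + 650| = √(8300² + 650²) = 8325
|j8300 + 143| = √(8300² + 143²) = 8301
|L(j8300)| = 2.7 × 8325 / 8301 = 2.7079
20 log₁₀(2.7079) = 8.653 dB

8.65 dB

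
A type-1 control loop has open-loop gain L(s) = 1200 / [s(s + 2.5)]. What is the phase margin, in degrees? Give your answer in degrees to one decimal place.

4.1 deg

Gain crossover: |L(jω)| = 1 at ω ≈ 34.6 rad/s.
∠L(j34.6) = −90° − arctan(34.6/2.5) ≈ -175.87°
PM = 180° + (-175.87°) = 4.13°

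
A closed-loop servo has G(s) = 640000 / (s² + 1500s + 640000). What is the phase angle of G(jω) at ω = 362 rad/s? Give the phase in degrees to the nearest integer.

∠[(j362)² + 1500(j362) + 640000] = ∠[5.0896e+05 + j5.43e+05] = 46.85°
∠G(j362) = −46.85° = -46.85°

-47 deg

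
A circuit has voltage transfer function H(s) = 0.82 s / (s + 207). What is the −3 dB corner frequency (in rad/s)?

207 rad/s

For a single-pole high-pass, the −3 dB point is at the pole: ω = 207 rad/s.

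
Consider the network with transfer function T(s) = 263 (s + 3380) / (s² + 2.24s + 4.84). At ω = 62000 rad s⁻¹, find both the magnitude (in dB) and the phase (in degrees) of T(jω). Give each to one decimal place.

|j62000 + 3380| = √(62000² + 3380²) = 6.209e+04
|(j62000)² + 2.24(j62000) + 4.84| = |-3.844e+09 + j1.3888e+05| = 3.844e+09
|T(j62000)| = 263 × 6.209e+04 / 3.844e+09 = 0.0042482
20 log₁₀(0.0042482) = -47.44 dB
∠(j62000 + 3380) = arctan(62000/3380) = 86.88°
∠[(j62000)² + 2.24(j62000) + 4.84] = ∠[-3.844e+09 + j1.3888e+05] = 180.00°
∠T(j62000) = 86.88° − 180.00° = -93.12°

|T| = -47.4 dB, ∠T = -93.1°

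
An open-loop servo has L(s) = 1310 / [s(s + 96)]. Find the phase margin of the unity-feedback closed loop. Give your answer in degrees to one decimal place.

82.0°

Gain crossover: |L(jω)| = 1 at ω ≈ 13.5 rad/s.
∠L(j13.5) = −90° − arctan(13.5/96) ≈ -98.01°
PM = 180° + (-98.01°) = 81.99°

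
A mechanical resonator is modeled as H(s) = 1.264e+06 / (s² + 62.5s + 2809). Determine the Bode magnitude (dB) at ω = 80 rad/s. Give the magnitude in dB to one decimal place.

|(j80)² + 62.5(j80) + 2809| = |-3591 + j5000| = 6156
|H(j80)| = 1.264e+06 / 6156 = 205.33
20 log₁₀(205.33) = 46.25 dB

46.2 dB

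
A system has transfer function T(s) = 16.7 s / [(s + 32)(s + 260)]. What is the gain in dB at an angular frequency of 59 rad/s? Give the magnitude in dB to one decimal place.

-25.2 dB

|j59| = 59
|j59 + 32| = √(59² + 32²) = 67.12
|j59 + 260| = √(59² + 260²) = 266.6
|T(j59)| = 16.7 × 59 / (67.12 × 266.6) = 0.055061
20 log₁₀(0.055061) = -25.18 dB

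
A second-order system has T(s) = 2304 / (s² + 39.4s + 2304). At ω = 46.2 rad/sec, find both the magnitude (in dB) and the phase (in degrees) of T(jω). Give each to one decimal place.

|(j46.2)² + 39.4(j46.2) + 2304| = |169.56 + j1820.3| = 1828
|T(j46.2)| = 2304 / 1828 = 1.2603
20 log₁₀(1.2603) = 2.01 dB
∠[(j46.2)² + 39.4(j46.2) + 2304] = ∠[169.56 + j1820.3] = 84.68°
∠T(j46.2) = −84.68° = -84.68°

|T| = 2.0 dB, ∠T = -84.7°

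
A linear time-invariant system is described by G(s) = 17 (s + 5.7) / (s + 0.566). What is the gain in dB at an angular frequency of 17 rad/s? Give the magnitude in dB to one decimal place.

25.1 dB

|j17 + 5.7| = √(17² + 5.7²) = 17.93
|j17 + 0.566| = √(17² + 0.566²) = 17.01
|G(j17)| = 17 × 17.93 / 17.01 = 17.92
20 log₁₀(17.92) = 25.07 dB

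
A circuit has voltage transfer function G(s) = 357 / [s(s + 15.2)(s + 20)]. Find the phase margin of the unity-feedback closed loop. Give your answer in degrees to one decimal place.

Gain crossover: |G(jω)| = 1 at ω ≈ 1.17 rad/s.
∠G(j1.17) = −90° − arctan(1.17/15.2) − arctan(1.17/20) ≈ -97.74°
PM = 180° + (-97.74°) = 82.26°

82.3°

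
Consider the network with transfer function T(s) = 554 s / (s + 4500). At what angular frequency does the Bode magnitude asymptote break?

The single real pole at s = −4500 gives a corner at ω = 4500 rad/s.

4500 rad/s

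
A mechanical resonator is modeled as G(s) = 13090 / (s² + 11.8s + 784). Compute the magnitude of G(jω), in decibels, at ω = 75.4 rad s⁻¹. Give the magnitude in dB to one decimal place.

|(j75.4)² + 11.8(j75.4) + 784| = |-4901.2 + j889.72| = 4981
|G(j75.4)| = 13090 / 4981 = 2.6278
20 log₁₀(2.6278) = 8.39 dB

8.4 dB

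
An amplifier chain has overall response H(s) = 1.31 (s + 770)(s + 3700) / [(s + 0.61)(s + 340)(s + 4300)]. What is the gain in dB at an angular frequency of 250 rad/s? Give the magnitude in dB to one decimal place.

|j250 + 770| = √(250² + 770²) = 809.6
|j250 + 3700| = √(250² + 3700²) = 3708
|j250 + 0.61| = √(250² + 0.61²) = 250
|j250 + 340| = √(250² + 340²) = 422
|j250 + 4300| = √(250² + 4300²) = 4307
|H(j250)| = 1.31 × 809.6 × 3708 / (250 × 422 × 4307) = 0.0086545
20 log₁₀(0.0086545) = -41.26 dB

-41.3 dB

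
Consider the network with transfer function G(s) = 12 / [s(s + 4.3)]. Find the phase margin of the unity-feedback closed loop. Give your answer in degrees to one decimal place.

Gain crossover: |G(jω)| = 1 at ω ≈ 2.43 rad s⁻¹.
∠G(j2.43) = −90° − arctan(2.43/4.3) ≈ -119.47°
PM = 180° + (-119.47°) = 60.53°

60.5°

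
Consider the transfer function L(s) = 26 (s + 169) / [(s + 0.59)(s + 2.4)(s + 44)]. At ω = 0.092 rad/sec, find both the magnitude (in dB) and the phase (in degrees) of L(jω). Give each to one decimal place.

|j0.092 + 169| = √(0.092² + 169²) = 169
|j0.092 + 0.59| = √(0.092² + 0.59²) = 0.5971
|j0.092 + 2.4| = √(0.092² + 2.4²) = 2.402
|j0.092 + 44| = √(0.092² + 44²) = 44
|L(j0.092)| = 26 × 169 / (0.5971 × 2.402 × 44) = 69.632
20 log₁₀(69.632) = 36.86 dB
∠(j0.092 + 169) = arctan(0.092/169) = 0.03°
∠(j0.092 + 0.59) = arctan(0.092/0.59) = 8.86°
∠(j0.092 + 2.4) = arctan(0.092/2.4) = 2.20°
∠(j0.092 + 44) = arctan(0.092/44) = 0.12°
∠L(j0.092) = 0.03° − (8.86° + 2.20° + 0.12°) = -11.15°

|L| = 36.9 dB, ∠L = -11.1 deg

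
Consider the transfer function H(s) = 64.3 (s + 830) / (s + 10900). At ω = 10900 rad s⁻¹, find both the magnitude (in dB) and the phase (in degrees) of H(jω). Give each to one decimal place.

|H| = 33.2 dB, ∠H = 40.6 deg

|j10900 + 830| = √(10900² + 830²) = 1.093e+04
|j10900 + 10900| = √(10900² + 10900²) = 1.541e+04
|H(j10900)| = 64.3 × 1.093e+04 / 1.541e+04 = 45.599
20 log₁₀(45.599) = 33.18 dB
∠(j10900 + 830) = arctan(10900/830) = 85.65°
∠(j10900 + 10900) = arctan(10900/10900) = 45.00°
∠H(j10900) = 85.65° − 45.00° = 40.65°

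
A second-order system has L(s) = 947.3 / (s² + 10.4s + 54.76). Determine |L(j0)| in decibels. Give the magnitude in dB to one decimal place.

24.8 dB

L(0) = 947.3 / 54.76 = 17.299
20 log₁₀(17.299) = 24.76 dB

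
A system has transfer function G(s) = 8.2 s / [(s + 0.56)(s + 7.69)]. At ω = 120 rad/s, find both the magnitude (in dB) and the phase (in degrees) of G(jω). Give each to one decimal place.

|j120| = 120
|j120 + 0.56| = √(120² + 0.56²) = 120
|j120 + 7.69| = √(120² + 7.69²) = 120.2
|G(j120)| = 8.2 × 120 / (120 × 120.2) = 0.068193
20 log₁₀(0.068193) = -23.33 dB
∠(j120) = 90.00°
∠(j120 + 0.56) = arctan(120/0.56) = 89.73°
∠(j120 + 7.69) = arctan(120/7.69) = 86.33°
∠G(j120) = 90.00° − (89.73° + 86.33°) = -86.07°

|G| = -23.3 dB, ∠G = -86.1 deg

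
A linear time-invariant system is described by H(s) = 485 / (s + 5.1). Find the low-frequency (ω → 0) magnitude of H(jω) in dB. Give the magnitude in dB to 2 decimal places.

H(0) = 485 / 5.1 = 95.098
20 log₁₀(95.098) = 39.563 dB

39.56 dB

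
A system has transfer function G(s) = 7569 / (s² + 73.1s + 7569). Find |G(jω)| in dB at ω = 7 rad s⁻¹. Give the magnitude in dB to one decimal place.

0.0 dB

|(j7)² + 73.1(j7) + 7569| = |7520 + j511.7| = 7537
|G(j7)| = 7569 / 7537 = 1.0042
20 log₁₀(1.0042) = 0.04 dB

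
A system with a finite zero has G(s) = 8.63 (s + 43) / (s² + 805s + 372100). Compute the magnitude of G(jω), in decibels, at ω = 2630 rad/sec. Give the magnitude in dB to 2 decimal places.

-49.63 dB

|j2630 + 43| = √(2630² + 43²) = 2630
|(j2630)² + 805(j2630) + 372100| = |-6.5448e+06 + j2.1172e+06| = 6.879e+06
|G(j2630)| = 8.63 × 2630 / 6.879e+06 = 0.0033
20 log₁₀(0.0033) = -49.630 dB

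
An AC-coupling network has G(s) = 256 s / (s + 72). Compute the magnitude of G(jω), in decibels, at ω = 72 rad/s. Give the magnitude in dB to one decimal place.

|j72| = 72
|j72 + 72| = √(72² + 72²) = 101.8
|G(j72)| = 256 × 72 / 101.8 = 181.02
20 log₁₀(181.02) = 45.15 dB

45.2 dB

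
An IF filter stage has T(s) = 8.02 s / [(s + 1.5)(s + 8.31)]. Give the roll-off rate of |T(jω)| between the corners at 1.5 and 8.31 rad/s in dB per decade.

In this band the factors already past their corner are: 1 differentiator zero, pole at 1.5; net slope = 0 dB/decade.

0 dB/decade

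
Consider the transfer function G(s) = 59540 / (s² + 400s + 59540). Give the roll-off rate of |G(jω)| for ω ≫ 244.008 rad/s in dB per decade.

With 0 zeros and 2 poles, the high-frequency asymptotic slope is 20 × (0 − 2) = -40 dB/decade.

-40 dB/decade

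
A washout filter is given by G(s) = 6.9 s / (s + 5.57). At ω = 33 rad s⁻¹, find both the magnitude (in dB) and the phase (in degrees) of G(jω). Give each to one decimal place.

|j33| = 33
|j33 + 5.57| = √(33² + 5.57²) = 33.47
|G(j33)| = 6.9 × 33 / 33.47 = 6.8038
20 log₁₀(6.8038) = 16.65 dB
∠(j33) = 90.00°
∠(j33 + 5.57) = arctan(33/5.57) = 80.42°
∠G(j33) = 90.00° − 80.42° = 9.58°

|G| = 16.7 dB, ∠G = 9.6°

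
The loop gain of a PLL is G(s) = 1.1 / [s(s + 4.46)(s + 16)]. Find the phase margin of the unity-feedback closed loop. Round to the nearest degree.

Gain crossover: |G(jω)| = 1 at ω ≈ 0.0154 rad s⁻¹.
∠G(j0.0154) = −90° − arctan(0.0154/4.46) − arctan(0.0154/16) ≈ -90.25°
PM = 180° + (-90.25°) = 89.75°

90 deg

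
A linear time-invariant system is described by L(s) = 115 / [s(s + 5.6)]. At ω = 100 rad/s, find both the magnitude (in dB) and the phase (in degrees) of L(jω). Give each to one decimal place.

|L| = -38.8 dB, ∠L = -176.8 deg

|j100 + 5.6| = √(100² + 5.6²) = 100.2
|j100| = 100
|L(j100)| = 115 / (100.2 × 100) = 0.011482
20 log₁₀(0.011482) = -38.80 dB
∠(j100 + 5.6) = arctan(100/5.6) = 86.79°
∠(j100) = 90.00°
∠L(j100) = − (86.79° + 90.00°) = -176.79°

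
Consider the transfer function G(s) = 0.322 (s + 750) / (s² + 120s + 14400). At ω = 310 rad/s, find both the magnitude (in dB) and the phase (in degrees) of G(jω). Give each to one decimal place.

|G| = -50.7 dB, ∠G = -133.1°

|j310 + 750| = √(310² + 750²) = 811.5
|(j310)² + 120(j310) + 14400| = |-81700 + j37200| = 8.977e+04
|G(j310)| = 0.322 × 811.5 / 8.977e+04 = 0.0029109
20 log₁₀(0.0029109) = -50.72 dB
∠(j310 + 750) = arctan(310/750) = 22.46°
∠[(j310)² + 120(j310) + 14400] = ∠[-81700 + j37200] = 155.52°
∠G(j310) = 22.46° − 155.52° = -133.06°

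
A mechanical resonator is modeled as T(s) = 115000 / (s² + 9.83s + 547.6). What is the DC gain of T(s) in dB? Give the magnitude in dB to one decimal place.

T(0) = 115000 / 547.6 = 210.01
20 log₁₀(210.01) = 46.44 dB

46.4 dB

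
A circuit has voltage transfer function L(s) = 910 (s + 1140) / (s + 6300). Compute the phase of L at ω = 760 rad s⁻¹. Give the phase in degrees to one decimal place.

∠(j760 + 1140) = arctan(760/1140) = 33.69°
∠(j760 + 6300) = arctan(760/6300) = 6.88°
∠L(j760) = 33.69° − 6.88° = 26.81°

26.8°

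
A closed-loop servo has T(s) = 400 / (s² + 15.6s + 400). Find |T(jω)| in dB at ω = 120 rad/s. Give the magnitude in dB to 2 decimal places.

-30.96 dB

|(j120)² + 15.6(j120) + 400| = |-14000 + j1872| = 1.412e+04
|T(j120)| = 400 / 1.412e+04 = 0.028319
20 log₁₀(0.028319) = -30.958 dB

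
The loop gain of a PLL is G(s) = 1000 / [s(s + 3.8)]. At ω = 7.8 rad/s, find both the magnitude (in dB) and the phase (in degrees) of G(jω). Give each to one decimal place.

|G| = 23.4 dB, ∠G = -154.0°

|j7.8 + 3.8| = √(7.8² + 3.8²) = 8.676
|j7.8| = 7.8
|G(j7.8)| = 1000 / (8.676 × 7.8) = 14.776
20 log₁₀(14.776) = 23.39 dB
∠(j7.8 + 3.8) = arctan(7.8/3.8) = 64.03°
∠(j7.8) = 90.00°
∠G(j7.8) = − (64.03° + 90.00°) = -154.03°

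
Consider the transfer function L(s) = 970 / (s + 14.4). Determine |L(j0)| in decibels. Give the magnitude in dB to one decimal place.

36.6 dB

L(0) = 970 / 14.4 = 67.361
20 log₁₀(67.361) = 36.57 dB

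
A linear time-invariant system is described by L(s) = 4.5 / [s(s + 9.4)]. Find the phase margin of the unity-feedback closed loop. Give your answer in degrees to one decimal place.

87.1°

Gain crossover: |L(jω)| = 1 at ω ≈ 0.478 rad/s.
∠L(j0.478) = −90° − arctan(0.478/9.4) ≈ -92.91°
PM = 180° + (-92.91°) = 87.09°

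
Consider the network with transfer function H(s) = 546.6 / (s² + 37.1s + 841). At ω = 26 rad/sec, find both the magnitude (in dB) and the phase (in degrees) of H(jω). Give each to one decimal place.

|H| = -5.1 dB, ∠H = -80.3°

|(j26)² + 37.1(j26) + 841| = |165 + j964.6| = 978.6
|H(j26)| = 546.6 / 978.6 = 0.55855
20 log₁₀(0.55855) = -5.06 dB
∠[(j26)² + 37.1(j26) + 841] = ∠[165 + j964.6] = 80.29°
∠H(j26) = −80.29° = -80.29°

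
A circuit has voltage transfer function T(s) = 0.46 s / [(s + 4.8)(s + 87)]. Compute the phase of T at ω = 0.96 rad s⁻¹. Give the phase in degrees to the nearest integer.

∠(j0.96) = 90.00°
∠(j0.96 + 4.8) = arctan(0.96/4.8) = 11.31°
∠(j0.96 + 87) = arctan(0.96/87) = 0.63°
∠T(j0.96) = 90.00° − (11.31° + 0.63°) = 78.06°

78°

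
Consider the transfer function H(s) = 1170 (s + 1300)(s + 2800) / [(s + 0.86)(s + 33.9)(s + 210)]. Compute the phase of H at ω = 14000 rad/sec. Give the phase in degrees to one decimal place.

∠(j14000 + 1300) = arctan(14000/1300) = 84.69°
∠(j14000 + 2800) = arctan(14000/2800) = 78.69°
∠(j14000 + 0.86) = arctan(14000/0.86) = 90.00°
∠(j14000 + 33.9) = arctan(14000/33.9) = 89.86°
∠(j14000 + 210) = arctan(14000/210) = 89.14°
∠H(j14000) = 84.69° + 78.69° − (90.00° + 89.86° + 89.14°) = -105.61°

-105.6°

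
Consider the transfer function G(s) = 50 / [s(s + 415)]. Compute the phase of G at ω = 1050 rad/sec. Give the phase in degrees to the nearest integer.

∠(j1050 + 415) = arctan(1050/415) = 68.43°
∠(j1050) = 90.00°
∠G(j1050) = − (68.43° + 90.00°) = -158.43°

-158 deg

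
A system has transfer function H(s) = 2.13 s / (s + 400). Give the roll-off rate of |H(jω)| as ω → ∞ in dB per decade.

With 1 zero and 1 pole, the high-frequency asymptotic slope is 20 × (1 − 1) = 0 dB/decade.

0 dB/decade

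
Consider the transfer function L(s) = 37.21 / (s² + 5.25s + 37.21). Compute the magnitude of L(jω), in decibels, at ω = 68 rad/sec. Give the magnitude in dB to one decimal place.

|(j68)² + 5.25(j68) + 37.21| = |-4586.8 + j357| = 4601
|L(j68)| = 37.21 / 4601 = 0.008088
20 log₁₀(0.008088) = -41.84 dB

-41.8 dB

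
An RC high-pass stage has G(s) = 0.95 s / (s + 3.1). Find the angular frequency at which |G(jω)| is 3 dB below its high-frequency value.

3.1 rad s⁻¹

For a single-pole high-pass, the −3 dB point is at the pole: ω = 3.1 rad s⁻¹.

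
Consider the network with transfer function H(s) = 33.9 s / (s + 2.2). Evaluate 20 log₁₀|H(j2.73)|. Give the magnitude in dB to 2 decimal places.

28.43 dB

|j2.73| = 2.73
|j2.73 + 2.2| = √(2.73² + 2.2²) = 3.506
|H(j2.73)| = 33.9 × 2.73 / 3.506 = 26.396
20 log₁₀(26.396) = 28.431 dB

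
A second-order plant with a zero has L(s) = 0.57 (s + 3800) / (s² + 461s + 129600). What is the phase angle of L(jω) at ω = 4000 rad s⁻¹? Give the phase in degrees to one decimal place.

-126.9 deg

∠(j4000 + 3800) = arctan(4000/3800) = 46.47°
∠[(j4000)² + 461(j4000) + 129600] = ∠[-1.587e+07 + j1.844e+06] = 173.37°
∠L(j4000) = 46.47° − 173.37° = -126.90°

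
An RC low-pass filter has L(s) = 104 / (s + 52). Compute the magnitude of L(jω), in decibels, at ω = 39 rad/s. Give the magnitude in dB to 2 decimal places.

|j39 + 52| = √(39² + 52²) = 65
|L(j39)| = 104 / 65 = 1.6
20 log₁₀(1.6) = 4.082 dB

4.08 dB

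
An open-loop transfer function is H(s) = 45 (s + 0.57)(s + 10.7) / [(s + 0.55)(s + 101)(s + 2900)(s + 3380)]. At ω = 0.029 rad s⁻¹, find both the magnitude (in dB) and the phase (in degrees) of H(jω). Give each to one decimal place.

|H| = -126.0 dB, ∠H = 0.0 deg

|j0.029 + 0.57| = √(0.029² + 0.57²) = 0.5707
|j0.029 + 10.7| = √(0.029² + 10.7²) = 10.7
|j0.029 + 0.55| = √(0.029² + 0.55²) = 0.5508
|j0.029 + 101| = √(0.029² + 101²) = 101
|j0.029 + 2900| = √(0.029² + 2900²) = 2900
|j0.029 + 3380| = √(0.029² + 3380²) = 3380
|H(j0.029)| = 45 × 0.5707 × 10.7 / (0.5508 × 101 × 2900 × 3380) = 5.04e-07
20 log₁₀(5.04e-07) = -125.95 dB
∠(j0.029 + 0.57) = arctan(0.029/0.57) = 2.91°
∠(j0.029 + 10.7) = arctan(0.029/10.7) = 0.16°
∠(j0.029 + 0.55) = arctan(0.029/0.55) = 3.02°
∠(j0.029 + 101) = arctan(0.029/101) = 0.02°
∠(j0.029 + 2900) = arctan(0.029/2900) = 0.00°
∠(j0.029 + 3380) = arctan(0.029/3380) = 0.00°
∠H(j0.029) = 2.91° + 0.16° − (3.02° + 0.02° + 0.00° + 0.00°) = 0.03°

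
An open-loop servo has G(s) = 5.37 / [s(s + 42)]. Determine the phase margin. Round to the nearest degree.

Gain crossover: |G(jω)| = 1 at ω ≈ 0.128 rad s⁻¹.
∠G(j0.128) = −90° − arctan(0.128/42) ≈ -90.17°
PM = 180° + (-90.17°) = 89.83°

90 deg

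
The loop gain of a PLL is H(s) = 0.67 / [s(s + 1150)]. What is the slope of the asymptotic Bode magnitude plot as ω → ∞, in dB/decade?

-40 dB/decade

With 0 zeros and 2 poles, the high-frequency asymptotic slope is 20 × (0 − 2) = -40 dB/decade.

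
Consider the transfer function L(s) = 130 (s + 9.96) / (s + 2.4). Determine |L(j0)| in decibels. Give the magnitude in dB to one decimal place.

54.6 dB

L(0) = 130 × 9.96 / 2.4 = 539.5
20 log₁₀(539.5) = 54.64 dB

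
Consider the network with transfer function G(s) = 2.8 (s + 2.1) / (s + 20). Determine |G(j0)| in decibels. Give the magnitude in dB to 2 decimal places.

-10.63 dB

G(0) = 2.8 × 2.1 / 20 = 0.294
20 log₁₀(0.294) = -10.633 dB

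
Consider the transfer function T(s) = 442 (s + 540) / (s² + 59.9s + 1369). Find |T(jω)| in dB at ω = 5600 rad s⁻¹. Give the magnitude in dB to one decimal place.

|j5600 + 540| = √(5600² + 540²) = 5626
|(j5600)² + 59.9(j5600) + 1369| = |-3.1359e+07 + j3.3544e+05| = 3.136e+07
|T(j5600)| = 442 × 5626 / 3.136e+07 = 0.079294
20 log₁₀(0.079294) = -22.02 dB

-22.0 dB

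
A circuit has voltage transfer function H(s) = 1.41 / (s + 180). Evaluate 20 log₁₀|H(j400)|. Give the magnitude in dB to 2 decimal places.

-49.86 dB

|j400 + 180| = √(400² + 180²) = 438.6
|H(j400)| = 1.41 / 438.6 = 0.0032145
20 log₁₀(0.0032145) = -49.858 dB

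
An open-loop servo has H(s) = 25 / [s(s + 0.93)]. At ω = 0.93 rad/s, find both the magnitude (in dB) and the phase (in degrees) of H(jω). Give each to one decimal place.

|j0.93 + 0.93| = √(0.93² + 0.93²) = 1.315
|j0.93| = 0.93
|H(j0.93)| = 25 / (1.315 × 0.93) = 20.439
20 log₁₀(20.439) = 26.21 dB
∠(j0.93 + 0.93) = arctan(0.93/0.93) = 45.00°
∠(j0.93) = 90.00°
∠H(j0.93) = − (45.00° + 90.00°) = -135.00°

|H| = 26.2 dB, ∠H = -135.0 deg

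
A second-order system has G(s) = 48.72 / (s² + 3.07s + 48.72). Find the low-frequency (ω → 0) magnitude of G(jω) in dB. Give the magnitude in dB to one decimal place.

G(0) = 48.72 / 48.72 = 1
20 log₁₀(1) = 0.00 dB

0.0 dB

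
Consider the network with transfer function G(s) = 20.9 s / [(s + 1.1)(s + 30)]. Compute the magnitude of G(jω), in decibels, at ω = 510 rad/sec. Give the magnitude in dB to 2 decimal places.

|j510| = 510
|j510 + 1.1| = √(510² + 1.1²) = 510
|j510 + 30| = √(510² + 30²) = 510.9
|G(j510)| = 20.9 × 510 / (510 × 510.9) = 0.04091
20 log₁₀(0.04091) = -27.763 dB

-27.76 dB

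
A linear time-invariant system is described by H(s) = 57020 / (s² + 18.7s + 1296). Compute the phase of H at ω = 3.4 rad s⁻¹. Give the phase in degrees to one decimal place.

-2.8°

∠[(j3.4)² + 18.7(j3.4) + 1296] = ∠[1284.4 + j63.58] = 2.83°
∠H(j3.4) = −2.83° = -2.83°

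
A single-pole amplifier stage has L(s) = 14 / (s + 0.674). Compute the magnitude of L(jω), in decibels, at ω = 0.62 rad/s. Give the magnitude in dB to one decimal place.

|j0.62 + 0.674| = √(0.62² + 0.674²) = 0.9158
|L(j0.62)| = 14 / 0.9158 = 15.287
20 log₁₀(15.287) = 23.69 dB

23.7 dB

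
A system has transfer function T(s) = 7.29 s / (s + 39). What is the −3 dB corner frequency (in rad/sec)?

For a single-pole high-pass, the −3 dB point is at the pole: ω = 39 rad/sec.

39 rad/sec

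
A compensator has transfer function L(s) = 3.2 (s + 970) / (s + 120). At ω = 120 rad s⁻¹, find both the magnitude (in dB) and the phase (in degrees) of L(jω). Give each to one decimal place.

|j120 + 970| = √(120² + 970²) = 977.4
|j120 + 120| = √(120² + 120²) = 169.7
|L(j120)| = 3.2 × 977.4 / 169.7 = 18.43
20 log₁₀(18.43) = 25.31 dB
∠(j120 + 970) = arctan(120/970) = 7.05°
∠(j120 + 120) = arctan(120/120) = 45.00°
∠L(j120) = 7.05° − 45.00° = -37.95°

|L| = 25.3 dB, ∠L = -37.9°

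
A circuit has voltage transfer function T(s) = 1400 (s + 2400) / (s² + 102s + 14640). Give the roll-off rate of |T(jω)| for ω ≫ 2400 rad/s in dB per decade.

-20 dB/decade

With 1 zero and 2 poles, the high-frequency asymptotic slope is 20 × (1 − 2) = -20 dB/decade.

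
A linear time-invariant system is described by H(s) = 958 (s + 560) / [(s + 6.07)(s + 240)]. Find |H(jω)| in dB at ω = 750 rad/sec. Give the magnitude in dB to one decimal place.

3.6 dB

|j750 + 560| = √(750² + 560²) = 936
|j750 + 6.07| = √(750² + 6.07²) = 750
|j750 + 240| = √(750² + 240²) = 787.5
|H(j750)| = 958 × 936 / (750 × 787.5) = 1.5182
20 log₁₀(1.5182) = 3.63 dB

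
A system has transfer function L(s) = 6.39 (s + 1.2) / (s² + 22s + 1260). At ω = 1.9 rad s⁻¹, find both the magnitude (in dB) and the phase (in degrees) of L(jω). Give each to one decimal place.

|j1.9 + 1.2| = √(1.9² + 1.2²) = 2.247
|(j1.9)² + 22(j1.9) + 1260| = |1256.4 + j41.8| = 1257
|L(j1.9)| = 6.39 × 2.247 / 1257 = 0.011423
20 log₁₀(0.011423) = -38.84 dB
∠(j1.9 + 1.2) = arctan(1.9/1.2) = 57.72°
∠[(j1.9)² + 22(j1.9) + 1260] = ∠[1256.4 + j41.8] = 1.91°
∠L(j1.9) = 57.72° − 1.91° = 55.82°

|L| = -38.8 dB, ∠L = 55.8°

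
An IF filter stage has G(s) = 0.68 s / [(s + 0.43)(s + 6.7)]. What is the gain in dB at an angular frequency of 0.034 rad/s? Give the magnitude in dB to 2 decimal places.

-41.94 dB

|j0.034| = 0.034
|j0.034 + 0.43| = √(0.034² + 0.43²) = 0.4313
|j0.034 + 6.7| = √(0.034² + 6.7²) = 6.7
|G(j0.034)| = 0.68 × 0.034 / (0.4313 × 6.7) = 0.0079999
20 log₁₀(0.0079999) = -41.938 dB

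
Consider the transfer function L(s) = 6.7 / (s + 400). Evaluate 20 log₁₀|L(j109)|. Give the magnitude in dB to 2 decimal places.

-35.83 dB

|j109 + 400| = √(109² + 400²) = 414.6
|L(j109)| = 6.7 / 414.6 = 0.016161
20 log₁₀(0.016161) = -35.831 dB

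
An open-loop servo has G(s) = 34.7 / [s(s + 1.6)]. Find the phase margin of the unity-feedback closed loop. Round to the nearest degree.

15 deg

Gain crossover: |G(jω)| = 1 at ω ≈ 5.78 rad/sec.
∠G(j5.78) = −90° − arctan(5.78/1.6) ≈ -164.53°
PM = 180° + (-164.53°) = 15.47°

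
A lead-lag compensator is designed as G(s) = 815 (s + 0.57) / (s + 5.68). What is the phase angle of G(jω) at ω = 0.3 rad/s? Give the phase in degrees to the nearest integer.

25 deg

∠(j0.3 + 0.57) = arctan(0.3/0.57) = 27.76°
∠(j0.3 + 5.68) = arctan(0.3/5.68) = 3.02°
∠G(j0.3) = 27.76° − 3.02° = 24.74°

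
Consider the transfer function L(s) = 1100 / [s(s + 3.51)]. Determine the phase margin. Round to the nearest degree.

6°

Gain crossover: |L(jω)| = 1 at ω ≈ 33.1 rad/sec.
∠L(j33.1) = −90° − arctan(33.1/3.51) ≈ -173.94°
PM = 180° + (-173.94°) = 6.06°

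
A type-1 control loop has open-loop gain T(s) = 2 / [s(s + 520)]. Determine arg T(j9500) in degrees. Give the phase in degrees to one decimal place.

∠(j9500 + 520) = arctan(9500/520) = 86.87°
∠(j9500) = 90.00°
∠T(j9500) = − (86.87° + 90.00°) = -176.87°

-176.9°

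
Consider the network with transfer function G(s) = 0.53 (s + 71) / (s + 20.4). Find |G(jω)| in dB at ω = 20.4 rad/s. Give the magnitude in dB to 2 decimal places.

|j20.4 + 71| = √(20.4² + 71²) = 73.87
|j20.4 + 20.4| = √(20.4² + 20.4²) = 28.85
|G(j20.4)| = 0.53 × 73.87 / 28.85 = 1.3571
20 log₁₀(1.3571) = 2.652 dB

2.65 dB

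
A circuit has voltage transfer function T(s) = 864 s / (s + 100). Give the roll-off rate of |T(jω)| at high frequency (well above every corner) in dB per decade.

With 1 zero and 1 pole, the high-frequency asymptotic slope is 20 × (1 − 1) = 0 dB/decade.

0 dB/decade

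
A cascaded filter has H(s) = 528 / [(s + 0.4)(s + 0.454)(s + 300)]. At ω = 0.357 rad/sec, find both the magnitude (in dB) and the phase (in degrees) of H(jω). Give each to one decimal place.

|j0.357 + 0.4| = √(0.357² + 0.4²) = 0.5361
|j0.357 + 0.454| = √(0.357² + 0.454²) = 0.5776
|j0.357 + 300| = √(0.357² + 300²) = 300
|H(j0.357)| = 528 / (0.5361 × 0.5776 × 300) = 5.6838
20 log₁₀(5.6838) = 15.09 dB
∠(j0.357 + 0.4) = arctan(0.357/0.4) = 41.75°
∠(j0.357 + 0.454) = arctan(0.357/0.454) = 38.18°
∠(j0.357 + 300) = arctan(0.357/300) = 0.07°
∠H(j0.357) = − (41.75° + 38.18° + 0.07°) = -80.00°

|H| = 15.1 dB, ∠H = -80.0°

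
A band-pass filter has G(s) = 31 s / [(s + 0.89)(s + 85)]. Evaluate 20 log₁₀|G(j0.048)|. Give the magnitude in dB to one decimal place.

|j0.048| = 0.048
|j0.048 + 0.89| = √(0.048² + 0.89²) = 0.8913
|j0.048 + 85| = √(0.048² + 85²) = 85
|G(j0.048)| = 31 × 0.048 / (0.8913 × 85) = 0.019641
20 log₁₀(0.019641) = -34.14 dB

-34.1 dB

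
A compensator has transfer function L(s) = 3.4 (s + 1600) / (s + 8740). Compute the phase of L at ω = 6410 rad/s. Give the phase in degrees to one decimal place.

39.7°

∠(j6410 + 1600) = arctan(6410/1600) = 75.98°
∠(j6410 + 8740) = arctan(6410/8740) = 36.26°
∠L(j6410) = 75.98° − 36.26° = 39.73°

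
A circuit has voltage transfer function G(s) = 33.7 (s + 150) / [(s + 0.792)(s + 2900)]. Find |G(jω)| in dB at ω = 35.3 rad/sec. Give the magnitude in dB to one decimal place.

-25.9 dB

|j35.3 + 150| = √(35.3² + 150²) = 154.1
|j35.3 + 0.792| = √(35.3² + 0.792²) = 35.31
|j35.3 + 2900| = √(35.3² + 2900²) = 2900
|G(j35.3)| = 33.7 × 154.1 / (35.31 × 2900) = 0.050712
20 log₁₀(0.050712) = -25.90 dB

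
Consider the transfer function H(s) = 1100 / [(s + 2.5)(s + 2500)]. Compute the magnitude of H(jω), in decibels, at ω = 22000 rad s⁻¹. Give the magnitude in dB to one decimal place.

|j22000 + 2.5| = √(22000² + 2.5²) = 2.2e+04
|j22000 + 2500| = √(22000² + 2500²) = 2.214e+04
|H(j22000)| = 1100 / (2.2e+04 × 2.214e+04) = 2.2582e-06
20 log₁₀(2.2582e-06) = -112.92 dB

-112.9 dB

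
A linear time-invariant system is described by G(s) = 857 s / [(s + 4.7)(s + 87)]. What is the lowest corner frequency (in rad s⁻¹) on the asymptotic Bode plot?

Break frequencies occur at each pole and zero magnitude: 4.7 rad s⁻¹, 87 rad s⁻¹.
The lowest is 4.7 rad s⁻¹.

4.7 rad s⁻¹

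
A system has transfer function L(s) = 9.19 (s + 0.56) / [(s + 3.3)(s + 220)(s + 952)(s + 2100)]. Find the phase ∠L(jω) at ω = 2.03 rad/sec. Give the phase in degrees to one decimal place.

∠(j2.03 + 0.56) = arctan(2.03/0.56) = 74.58°
∠(j2.03 + 3.3) = arctan(2.03/3.3) = 31.60°
∠(j2.03 + 220) = arctan(2.03/220) = 0.53°
∠(j2.03 + 952) = arctan(2.03/952) = 0.12°
∠(j2.03 + 2100) = arctan(2.03/2100) = 0.06°
∠L(j2.03) = 74.58° − (31.60° + 0.53° + 0.12° + 0.06°) = 42.27°

42.3°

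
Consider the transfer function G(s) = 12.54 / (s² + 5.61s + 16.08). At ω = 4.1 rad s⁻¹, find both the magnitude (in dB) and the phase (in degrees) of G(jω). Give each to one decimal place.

|G| = -5.3 dB, ∠G = -91.8°

|(j4.1)² + 5.61(j4.1) + 16.08| = |-0.73 + j23.001| = 23.01
|G(j4.1)| = 12.54 / 23.01 = 0.54492
20 log₁₀(0.54492) = -5.27 dB
∠[(j4.1)² + 5.61(j4.1) + 16.08] = ∠[-0.73 + j23.001] = 91.82°
∠G(j4.1) = −91.82° = -91.82°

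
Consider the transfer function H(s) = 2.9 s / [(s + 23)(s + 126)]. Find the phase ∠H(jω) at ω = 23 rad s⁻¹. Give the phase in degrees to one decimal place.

34.7°

∠(j23) = 90.00°
∠(j23 + 23) = arctan(23/23) = 45.00°
∠(j23 + 126) = arctan(23/126) = 10.34°
∠H(j23) = 90.00° − (45.00° + 10.34°) = 34.66°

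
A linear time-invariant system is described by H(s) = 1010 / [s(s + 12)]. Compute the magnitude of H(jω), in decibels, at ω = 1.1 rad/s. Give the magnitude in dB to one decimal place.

37.6 dB

|j1.1 + 12| = √(1.1² + 12²) = 12.05
|j1.1| = 1.1
|H(j1.1)| = 1010 / (12.05 × 1.1) = 76.196
20 log₁₀(76.196) = 37.64 dB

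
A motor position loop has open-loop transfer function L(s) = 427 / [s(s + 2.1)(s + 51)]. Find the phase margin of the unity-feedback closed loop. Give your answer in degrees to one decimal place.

Gain crossover: |L(jω)| = 1 at ω ≈ 2.54 rad/sec.
∠L(j2.54) = −90° − arctan(2.54/2.1) − arctan(2.54/51) ≈ -143.25°
PM = 180° + (-143.25°) = 36.75°

36.8°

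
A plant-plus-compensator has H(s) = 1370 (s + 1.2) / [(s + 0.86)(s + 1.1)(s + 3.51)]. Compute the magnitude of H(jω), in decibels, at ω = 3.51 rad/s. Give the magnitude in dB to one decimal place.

37.7 dB

|j3.51 + 1.2| = √(3.51² + 1.2²) = 3.709
|j3.51 + 0.86| = √(3.51² + 0.86²) = 3.614
|j3.51 + 1.1| = √(3.51² + 1.1²) = 3.678
|j3.51 + 3.51| = √(3.51² + 3.51²) = 4.964
|H(j3.51)| = 1370 × 3.709 / (3.614 × 3.678 × 4.964) = 77.018
20 log₁₀(77.018) = 37.73 dB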